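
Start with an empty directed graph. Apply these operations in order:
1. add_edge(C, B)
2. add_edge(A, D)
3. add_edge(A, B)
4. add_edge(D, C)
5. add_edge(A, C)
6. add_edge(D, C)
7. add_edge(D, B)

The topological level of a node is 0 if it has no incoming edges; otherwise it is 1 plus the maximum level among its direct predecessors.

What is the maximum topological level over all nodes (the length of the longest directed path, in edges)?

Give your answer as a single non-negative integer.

Op 1: add_edge(C, B). Edges now: 1
Op 2: add_edge(A, D). Edges now: 2
Op 3: add_edge(A, B). Edges now: 3
Op 4: add_edge(D, C). Edges now: 4
Op 5: add_edge(A, C). Edges now: 5
Op 6: add_edge(D, C) (duplicate, no change). Edges now: 5
Op 7: add_edge(D, B). Edges now: 6
Compute levels (Kahn BFS):
  sources (in-degree 0): A
  process A: level=0
    A->B: in-degree(B)=2, level(B)>=1
    A->C: in-degree(C)=1, level(C)>=1
    A->D: in-degree(D)=0, level(D)=1, enqueue
  process D: level=1
    D->B: in-degree(B)=1, level(B)>=2
    D->C: in-degree(C)=0, level(C)=2, enqueue
  process C: level=2
    C->B: in-degree(B)=0, level(B)=3, enqueue
  process B: level=3
All levels: A:0, B:3, C:2, D:1
max level = 3

Answer: 3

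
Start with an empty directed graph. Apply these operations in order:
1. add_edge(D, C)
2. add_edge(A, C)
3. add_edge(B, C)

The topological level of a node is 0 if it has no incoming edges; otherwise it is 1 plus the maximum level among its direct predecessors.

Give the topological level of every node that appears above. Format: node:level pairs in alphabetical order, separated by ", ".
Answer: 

Answer: A:0, B:0, C:1, D:0

Derivation:
Op 1: add_edge(D, C). Edges now: 1
Op 2: add_edge(A, C). Edges now: 2
Op 3: add_edge(B, C). Edges now: 3
Compute levels (Kahn BFS):
  sources (in-degree 0): A, B, D
  process A: level=0
    A->C: in-degree(C)=2, level(C)>=1
  process B: level=0
    B->C: in-degree(C)=1, level(C)>=1
  process D: level=0
    D->C: in-degree(C)=0, level(C)=1, enqueue
  process C: level=1
All levels: A:0, B:0, C:1, D:0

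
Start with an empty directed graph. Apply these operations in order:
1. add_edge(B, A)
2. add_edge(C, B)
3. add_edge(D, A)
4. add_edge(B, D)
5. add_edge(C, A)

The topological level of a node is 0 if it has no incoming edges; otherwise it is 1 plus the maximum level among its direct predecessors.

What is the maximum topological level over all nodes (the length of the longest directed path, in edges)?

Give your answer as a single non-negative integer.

Answer: 3

Derivation:
Op 1: add_edge(B, A). Edges now: 1
Op 2: add_edge(C, B). Edges now: 2
Op 3: add_edge(D, A). Edges now: 3
Op 4: add_edge(B, D). Edges now: 4
Op 5: add_edge(C, A). Edges now: 5
Compute levels (Kahn BFS):
  sources (in-degree 0): C
  process C: level=0
    C->A: in-degree(A)=2, level(A)>=1
    C->B: in-degree(B)=0, level(B)=1, enqueue
  process B: level=1
    B->A: in-degree(A)=1, level(A)>=2
    B->D: in-degree(D)=0, level(D)=2, enqueue
  process D: level=2
    D->A: in-degree(A)=0, level(A)=3, enqueue
  process A: level=3
All levels: A:3, B:1, C:0, D:2
max level = 3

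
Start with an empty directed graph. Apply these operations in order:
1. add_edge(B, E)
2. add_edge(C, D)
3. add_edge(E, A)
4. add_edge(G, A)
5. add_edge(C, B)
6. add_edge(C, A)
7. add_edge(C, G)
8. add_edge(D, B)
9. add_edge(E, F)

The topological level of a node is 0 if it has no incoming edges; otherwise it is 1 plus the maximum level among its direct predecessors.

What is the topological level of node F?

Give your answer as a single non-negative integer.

Op 1: add_edge(B, E). Edges now: 1
Op 2: add_edge(C, D). Edges now: 2
Op 3: add_edge(E, A). Edges now: 3
Op 4: add_edge(G, A). Edges now: 4
Op 5: add_edge(C, B). Edges now: 5
Op 6: add_edge(C, A). Edges now: 6
Op 7: add_edge(C, G). Edges now: 7
Op 8: add_edge(D, B). Edges now: 8
Op 9: add_edge(E, F). Edges now: 9
Compute levels (Kahn BFS):
  sources (in-degree 0): C
  process C: level=0
    C->A: in-degree(A)=2, level(A)>=1
    C->B: in-degree(B)=1, level(B)>=1
    C->D: in-degree(D)=0, level(D)=1, enqueue
    C->G: in-degree(G)=0, level(G)=1, enqueue
  process D: level=1
    D->B: in-degree(B)=0, level(B)=2, enqueue
  process G: level=1
    G->A: in-degree(A)=1, level(A)>=2
  process B: level=2
    B->E: in-degree(E)=0, level(E)=3, enqueue
  process E: level=3
    E->A: in-degree(A)=0, level(A)=4, enqueue
    E->F: in-degree(F)=0, level(F)=4, enqueue
  process A: level=4
  process F: level=4
All levels: A:4, B:2, C:0, D:1, E:3, F:4, G:1
level(F) = 4

Answer: 4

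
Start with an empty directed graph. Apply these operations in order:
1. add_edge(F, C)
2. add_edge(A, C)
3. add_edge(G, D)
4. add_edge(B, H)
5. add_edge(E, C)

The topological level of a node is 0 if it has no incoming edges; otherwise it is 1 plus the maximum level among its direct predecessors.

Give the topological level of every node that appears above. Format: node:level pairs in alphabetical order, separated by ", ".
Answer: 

Op 1: add_edge(F, C). Edges now: 1
Op 2: add_edge(A, C). Edges now: 2
Op 3: add_edge(G, D). Edges now: 3
Op 4: add_edge(B, H). Edges now: 4
Op 5: add_edge(E, C). Edges now: 5
Compute levels (Kahn BFS):
  sources (in-degree 0): A, B, E, F, G
  process A: level=0
    A->C: in-degree(C)=2, level(C)>=1
  process B: level=0
    B->H: in-degree(H)=0, level(H)=1, enqueue
  process E: level=0
    E->C: in-degree(C)=1, level(C)>=1
  process F: level=0
    F->C: in-degree(C)=0, level(C)=1, enqueue
  process G: level=0
    G->D: in-degree(D)=0, level(D)=1, enqueue
  process H: level=1
  process C: level=1
  process D: level=1
All levels: A:0, B:0, C:1, D:1, E:0, F:0, G:0, H:1

Answer: A:0, B:0, C:1, D:1, E:0, F:0, G:0, H:1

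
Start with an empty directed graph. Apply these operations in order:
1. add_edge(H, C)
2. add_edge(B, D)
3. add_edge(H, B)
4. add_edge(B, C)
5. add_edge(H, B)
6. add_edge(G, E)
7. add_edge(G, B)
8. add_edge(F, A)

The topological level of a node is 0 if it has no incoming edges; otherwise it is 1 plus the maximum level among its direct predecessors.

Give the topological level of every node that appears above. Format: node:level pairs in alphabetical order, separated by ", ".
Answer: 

Answer: A:1, B:1, C:2, D:2, E:1, F:0, G:0, H:0

Derivation:
Op 1: add_edge(H, C). Edges now: 1
Op 2: add_edge(B, D). Edges now: 2
Op 3: add_edge(H, B). Edges now: 3
Op 4: add_edge(B, C). Edges now: 4
Op 5: add_edge(H, B) (duplicate, no change). Edges now: 4
Op 6: add_edge(G, E). Edges now: 5
Op 7: add_edge(G, B). Edges now: 6
Op 8: add_edge(F, A). Edges now: 7
Compute levels (Kahn BFS):
  sources (in-degree 0): F, G, H
  process F: level=0
    F->A: in-degree(A)=0, level(A)=1, enqueue
  process G: level=0
    G->B: in-degree(B)=1, level(B)>=1
    G->E: in-degree(E)=0, level(E)=1, enqueue
  process H: level=0
    H->B: in-degree(B)=0, level(B)=1, enqueue
    H->C: in-degree(C)=1, level(C)>=1
  process A: level=1
  process E: level=1
  process B: level=1
    B->C: in-degree(C)=0, level(C)=2, enqueue
    B->D: in-degree(D)=0, level(D)=2, enqueue
  process C: level=2
  process D: level=2
All levels: A:1, B:1, C:2, D:2, E:1, F:0, G:0, H:0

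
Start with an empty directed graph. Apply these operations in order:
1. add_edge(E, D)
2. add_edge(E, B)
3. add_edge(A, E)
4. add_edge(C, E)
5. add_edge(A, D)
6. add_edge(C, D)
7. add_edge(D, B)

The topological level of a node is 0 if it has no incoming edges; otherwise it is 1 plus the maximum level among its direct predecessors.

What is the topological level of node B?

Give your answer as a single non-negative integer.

Op 1: add_edge(E, D). Edges now: 1
Op 2: add_edge(E, B). Edges now: 2
Op 3: add_edge(A, E). Edges now: 3
Op 4: add_edge(C, E). Edges now: 4
Op 5: add_edge(A, D). Edges now: 5
Op 6: add_edge(C, D). Edges now: 6
Op 7: add_edge(D, B). Edges now: 7
Compute levels (Kahn BFS):
  sources (in-degree 0): A, C
  process A: level=0
    A->D: in-degree(D)=2, level(D)>=1
    A->E: in-degree(E)=1, level(E)>=1
  process C: level=0
    C->D: in-degree(D)=1, level(D)>=1
    C->E: in-degree(E)=0, level(E)=1, enqueue
  process E: level=1
    E->B: in-degree(B)=1, level(B)>=2
    E->D: in-degree(D)=0, level(D)=2, enqueue
  process D: level=2
    D->B: in-degree(B)=0, level(B)=3, enqueue
  process B: level=3
All levels: A:0, B:3, C:0, D:2, E:1
level(B) = 3

Answer: 3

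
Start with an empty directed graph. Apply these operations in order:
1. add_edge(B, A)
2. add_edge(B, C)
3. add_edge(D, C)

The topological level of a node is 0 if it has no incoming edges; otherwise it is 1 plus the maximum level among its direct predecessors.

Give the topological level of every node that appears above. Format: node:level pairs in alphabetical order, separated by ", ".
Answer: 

Op 1: add_edge(B, A). Edges now: 1
Op 2: add_edge(B, C). Edges now: 2
Op 3: add_edge(D, C). Edges now: 3
Compute levels (Kahn BFS):
  sources (in-degree 0): B, D
  process B: level=0
    B->A: in-degree(A)=0, level(A)=1, enqueue
    B->C: in-degree(C)=1, level(C)>=1
  process D: level=0
    D->C: in-degree(C)=0, level(C)=1, enqueue
  process A: level=1
  process C: level=1
All levels: A:1, B:0, C:1, D:0

Answer: A:1, B:0, C:1, D:0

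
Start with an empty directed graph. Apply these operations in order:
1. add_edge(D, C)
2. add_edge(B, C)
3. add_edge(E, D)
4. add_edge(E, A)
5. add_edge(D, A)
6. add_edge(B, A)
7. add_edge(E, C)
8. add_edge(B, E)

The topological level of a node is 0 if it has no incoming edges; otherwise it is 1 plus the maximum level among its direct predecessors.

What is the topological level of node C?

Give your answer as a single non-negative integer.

Answer: 3

Derivation:
Op 1: add_edge(D, C). Edges now: 1
Op 2: add_edge(B, C). Edges now: 2
Op 3: add_edge(E, D). Edges now: 3
Op 4: add_edge(E, A). Edges now: 4
Op 5: add_edge(D, A). Edges now: 5
Op 6: add_edge(B, A). Edges now: 6
Op 7: add_edge(E, C). Edges now: 7
Op 8: add_edge(B, E). Edges now: 8
Compute levels (Kahn BFS):
  sources (in-degree 0): B
  process B: level=0
    B->A: in-degree(A)=2, level(A)>=1
    B->C: in-degree(C)=2, level(C)>=1
    B->E: in-degree(E)=0, level(E)=1, enqueue
  process E: level=1
    E->A: in-degree(A)=1, level(A)>=2
    E->C: in-degree(C)=1, level(C)>=2
    E->D: in-degree(D)=0, level(D)=2, enqueue
  process D: level=2
    D->A: in-degree(A)=0, level(A)=3, enqueue
    D->C: in-degree(C)=0, level(C)=3, enqueue
  process A: level=3
  process C: level=3
All levels: A:3, B:0, C:3, D:2, E:1
level(C) = 3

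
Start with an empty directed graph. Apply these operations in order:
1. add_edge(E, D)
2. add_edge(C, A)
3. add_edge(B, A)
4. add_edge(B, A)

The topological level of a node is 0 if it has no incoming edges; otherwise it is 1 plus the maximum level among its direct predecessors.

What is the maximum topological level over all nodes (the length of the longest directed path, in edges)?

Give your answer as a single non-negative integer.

Answer: 1

Derivation:
Op 1: add_edge(E, D). Edges now: 1
Op 2: add_edge(C, A). Edges now: 2
Op 3: add_edge(B, A). Edges now: 3
Op 4: add_edge(B, A) (duplicate, no change). Edges now: 3
Compute levels (Kahn BFS):
  sources (in-degree 0): B, C, E
  process B: level=0
    B->A: in-degree(A)=1, level(A)>=1
  process C: level=0
    C->A: in-degree(A)=0, level(A)=1, enqueue
  process E: level=0
    E->D: in-degree(D)=0, level(D)=1, enqueue
  process A: level=1
  process D: level=1
All levels: A:1, B:0, C:0, D:1, E:0
max level = 1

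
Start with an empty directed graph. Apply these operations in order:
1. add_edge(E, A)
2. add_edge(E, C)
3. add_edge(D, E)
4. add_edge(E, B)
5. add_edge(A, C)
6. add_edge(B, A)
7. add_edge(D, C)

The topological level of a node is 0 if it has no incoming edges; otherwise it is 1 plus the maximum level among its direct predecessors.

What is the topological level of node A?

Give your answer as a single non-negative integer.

Answer: 3

Derivation:
Op 1: add_edge(E, A). Edges now: 1
Op 2: add_edge(E, C). Edges now: 2
Op 3: add_edge(D, E). Edges now: 3
Op 4: add_edge(E, B). Edges now: 4
Op 5: add_edge(A, C). Edges now: 5
Op 6: add_edge(B, A). Edges now: 6
Op 7: add_edge(D, C). Edges now: 7
Compute levels (Kahn BFS):
  sources (in-degree 0): D
  process D: level=0
    D->C: in-degree(C)=2, level(C)>=1
    D->E: in-degree(E)=0, level(E)=1, enqueue
  process E: level=1
    E->A: in-degree(A)=1, level(A)>=2
    E->B: in-degree(B)=0, level(B)=2, enqueue
    E->C: in-degree(C)=1, level(C)>=2
  process B: level=2
    B->A: in-degree(A)=0, level(A)=3, enqueue
  process A: level=3
    A->C: in-degree(C)=0, level(C)=4, enqueue
  process C: level=4
All levels: A:3, B:2, C:4, D:0, E:1
level(A) = 3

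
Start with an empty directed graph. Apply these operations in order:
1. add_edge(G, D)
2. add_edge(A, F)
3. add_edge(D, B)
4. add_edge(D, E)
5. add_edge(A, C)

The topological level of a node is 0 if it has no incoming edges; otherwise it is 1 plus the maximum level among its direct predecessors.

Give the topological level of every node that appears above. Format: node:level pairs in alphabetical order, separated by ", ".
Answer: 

Op 1: add_edge(G, D). Edges now: 1
Op 2: add_edge(A, F). Edges now: 2
Op 3: add_edge(D, B). Edges now: 3
Op 4: add_edge(D, E). Edges now: 4
Op 5: add_edge(A, C). Edges now: 5
Compute levels (Kahn BFS):
  sources (in-degree 0): A, G
  process A: level=0
    A->C: in-degree(C)=0, level(C)=1, enqueue
    A->F: in-degree(F)=0, level(F)=1, enqueue
  process G: level=0
    G->D: in-degree(D)=0, level(D)=1, enqueue
  process C: level=1
  process F: level=1
  process D: level=1
    D->B: in-degree(B)=0, level(B)=2, enqueue
    D->E: in-degree(E)=0, level(E)=2, enqueue
  process B: level=2
  process E: level=2
All levels: A:0, B:2, C:1, D:1, E:2, F:1, G:0

Answer: A:0, B:2, C:1, D:1, E:2, F:1, G:0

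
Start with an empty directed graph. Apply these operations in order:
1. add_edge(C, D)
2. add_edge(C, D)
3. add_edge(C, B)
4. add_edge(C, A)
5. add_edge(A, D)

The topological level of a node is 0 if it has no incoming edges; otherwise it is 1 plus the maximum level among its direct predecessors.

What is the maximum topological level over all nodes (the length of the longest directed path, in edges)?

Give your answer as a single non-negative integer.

Answer: 2

Derivation:
Op 1: add_edge(C, D). Edges now: 1
Op 2: add_edge(C, D) (duplicate, no change). Edges now: 1
Op 3: add_edge(C, B). Edges now: 2
Op 4: add_edge(C, A). Edges now: 3
Op 5: add_edge(A, D). Edges now: 4
Compute levels (Kahn BFS):
  sources (in-degree 0): C
  process C: level=0
    C->A: in-degree(A)=0, level(A)=1, enqueue
    C->B: in-degree(B)=0, level(B)=1, enqueue
    C->D: in-degree(D)=1, level(D)>=1
  process A: level=1
    A->D: in-degree(D)=0, level(D)=2, enqueue
  process B: level=1
  process D: level=2
All levels: A:1, B:1, C:0, D:2
max level = 2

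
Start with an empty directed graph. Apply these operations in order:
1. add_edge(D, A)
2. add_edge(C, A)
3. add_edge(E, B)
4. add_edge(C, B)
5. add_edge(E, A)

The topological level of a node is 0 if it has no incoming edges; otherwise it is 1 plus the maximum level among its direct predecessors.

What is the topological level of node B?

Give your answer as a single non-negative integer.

Answer: 1

Derivation:
Op 1: add_edge(D, A). Edges now: 1
Op 2: add_edge(C, A). Edges now: 2
Op 3: add_edge(E, B). Edges now: 3
Op 4: add_edge(C, B). Edges now: 4
Op 5: add_edge(E, A). Edges now: 5
Compute levels (Kahn BFS):
  sources (in-degree 0): C, D, E
  process C: level=0
    C->A: in-degree(A)=2, level(A)>=1
    C->B: in-degree(B)=1, level(B)>=1
  process D: level=0
    D->A: in-degree(A)=1, level(A)>=1
  process E: level=0
    E->A: in-degree(A)=0, level(A)=1, enqueue
    E->B: in-degree(B)=0, level(B)=1, enqueue
  process A: level=1
  process B: level=1
All levels: A:1, B:1, C:0, D:0, E:0
level(B) = 1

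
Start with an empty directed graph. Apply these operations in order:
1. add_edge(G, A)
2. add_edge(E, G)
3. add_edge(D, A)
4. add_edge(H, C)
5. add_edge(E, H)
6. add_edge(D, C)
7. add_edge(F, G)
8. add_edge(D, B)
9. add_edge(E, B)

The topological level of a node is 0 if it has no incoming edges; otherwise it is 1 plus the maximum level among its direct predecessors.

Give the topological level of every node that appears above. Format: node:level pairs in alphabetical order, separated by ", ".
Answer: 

Op 1: add_edge(G, A). Edges now: 1
Op 2: add_edge(E, G). Edges now: 2
Op 3: add_edge(D, A). Edges now: 3
Op 4: add_edge(H, C). Edges now: 4
Op 5: add_edge(E, H). Edges now: 5
Op 6: add_edge(D, C). Edges now: 6
Op 7: add_edge(F, G). Edges now: 7
Op 8: add_edge(D, B). Edges now: 8
Op 9: add_edge(E, B). Edges now: 9
Compute levels (Kahn BFS):
  sources (in-degree 0): D, E, F
  process D: level=0
    D->A: in-degree(A)=1, level(A)>=1
    D->B: in-degree(B)=1, level(B)>=1
    D->C: in-degree(C)=1, level(C)>=1
  process E: level=0
    E->B: in-degree(B)=0, level(B)=1, enqueue
    E->G: in-degree(G)=1, level(G)>=1
    E->H: in-degree(H)=0, level(H)=1, enqueue
  process F: level=0
    F->G: in-degree(G)=0, level(G)=1, enqueue
  process B: level=1
  process H: level=1
    H->C: in-degree(C)=0, level(C)=2, enqueue
  process G: level=1
    G->A: in-degree(A)=0, level(A)=2, enqueue
  process C: level=2
  process A: level=2
All levels: A:2, B:1, C:2, D:0, E:0, F:0, G:1, H:1

Answer: A:2, B:1, C:2, D:0, E:0, F:0, G:1, H:1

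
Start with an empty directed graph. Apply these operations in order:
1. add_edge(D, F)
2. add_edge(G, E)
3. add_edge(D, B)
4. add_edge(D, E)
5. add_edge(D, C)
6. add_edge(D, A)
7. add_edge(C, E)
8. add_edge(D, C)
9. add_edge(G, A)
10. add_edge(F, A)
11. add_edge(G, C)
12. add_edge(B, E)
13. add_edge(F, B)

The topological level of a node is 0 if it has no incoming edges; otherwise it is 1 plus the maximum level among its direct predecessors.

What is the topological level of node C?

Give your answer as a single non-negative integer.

Op 1: add_edge(D, F). Edges now: 1
Op 2: add_edge(G, E). Edges now: 2
Op 3: add_edge(D, B). Edges now: 3
Op 4: add_edge(D, E). Edges now: 4
Op 5: add_edge(D, C). Edges now: 5
Op 6: add_edge(D, A). Edges now: 6
Op 7: add_edge(C, E). Edges now: 7
Op 8: add_edge(D, C) (duplicate, no change). Edges now: 7
Op 9: add_edge(G, A). Edges now: 8
Op 10: add_edge(F, A). Edges now: 9
Op 11: add_edge(G, C). Edges now: 10
Op 12: add_edge(B, E). Edges now: 11
Op 13: add_edge(F, B). Edges now: 12
Compute levels (Kahn BFS):
  sources (in-degree 0): D, G
  process D: level=0
    D->A: in-degree(A)=2, level(A)>=1
    D->B: in-degree(B)=1, level(B)>=1
    D->C: in-degree(C)=1, level(C)>=1
    D->E: in-degree(E)=3, level(E)>=1
    D->F: in-degree(F)=0, level(F)=1, enqueue
  process G: level=0
    G->A: in-degree(A)=1, level(A)>=1
    G->C: in-degree(C)=0, level(C)=1, enqueue
    G->E: in-degree(E)=2, level(E)>=1
  process F: level=1
    F->A: in-degree(A)=0, level(A)=2, enqueue
    F->B: in-degree(B)=0, level(B)=2, enqueue
  process C: level=1
    C->E: in-degree(E)=1, level(E)>=2
  process A: level=2
  process B: level=2
    B->E: in-degree(E)=0, level(E)=3, enqueue
  process E: level=3
All levels: A:2, B:2, C:1, D:0, E:3, F:1, G:0
level(C) = 1

Answer: 1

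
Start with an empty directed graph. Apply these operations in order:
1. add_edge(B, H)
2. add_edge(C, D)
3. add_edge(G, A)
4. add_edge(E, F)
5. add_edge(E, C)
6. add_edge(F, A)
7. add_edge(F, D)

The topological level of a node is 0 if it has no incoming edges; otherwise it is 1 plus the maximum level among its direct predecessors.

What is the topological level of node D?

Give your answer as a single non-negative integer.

Op 1: add_edge(B, H). Edges now: 1
Op 2: add_edge(C, D). Edges now: 2
Op 3: add_edge(G, A). Edges now: 3
Op 4: add_edge(E, F). Edges now: 4
Op 5: add_edge(E, C). Edges now: 5
Op 6: add_edge(F, A). Edges now: 6
Op 7: add_edge(F, D). Edges now: 7
Compute levels (Kahn BFS):
  sources (in-degree 0): B, E, G
  process B: level=0
    B->H: in-degree(H)=0, level(H)=1, enqueue
  process E: level=0
    E->C: in-degree(C)=0, level(C)=1, enqueue
    E->F: in-degree(F)=0, level(F)=1, enqueue
  process G: level=0
    G->A: in-degree(A)=1, level(A)>=1
  process H: level=1
  process C: level=1
    C->D: in-degree(D)=1, level(D)>=2
  process F: level=1
    F->A: in-degree(A)=0, level(A)=2, enqueue
    F->D: in-degree(D)=0, level(D)=2, enqueue
  process A: level=2
  process D: level=2
All levels: A:2, B:0, C:1, D:2, E:0, F:1, G:0, H:1
level(D) = 2

Answer: 2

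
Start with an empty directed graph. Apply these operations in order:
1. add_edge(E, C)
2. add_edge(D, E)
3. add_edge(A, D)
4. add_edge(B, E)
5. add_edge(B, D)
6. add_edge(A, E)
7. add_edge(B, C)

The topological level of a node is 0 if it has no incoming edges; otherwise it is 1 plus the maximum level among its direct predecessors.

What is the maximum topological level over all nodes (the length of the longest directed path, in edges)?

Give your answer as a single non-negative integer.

Answer: 3

Derivation:
Op 1: add_edge(E, C). Edges now: 1
Op 2: add_edge(D, E). Edges now: 2
Op 3: add_edge(A, D). Edges now: 3
Op 4: add_edge(B, E). Edges now: 4
Op 5: add_edge(B, D). Edges now: 5
Op 6: add_edge(A, E). Edges now: 6
Op 7: add_edge(B, C). Edges now: 7
Compute levels (Kahn BFS):
  sources (in-degree 0): A, B
  process A: level=0
    A->D: in-degree(D)=1, level(D)>=1
    A->E: in-degree(E)=2, level(E)>=1
  process B: level=0
    B->C: in-degree(C)=1, level(C)>=1
    B->D: in-degree(D)=0, level(D)=1, enqueue
    B->E: in-degree(E)=1, level(E)>=1
  process D: level=1
    D->E: in-degree(E)=0, level(E)=2, enqueue
  process E: level=2
    E->C: in-degree(C)=0, level(C)=3, enqueue
  process C: level=3
All levels: A:0, B:0, C:3, D:1, E:2
max level = 3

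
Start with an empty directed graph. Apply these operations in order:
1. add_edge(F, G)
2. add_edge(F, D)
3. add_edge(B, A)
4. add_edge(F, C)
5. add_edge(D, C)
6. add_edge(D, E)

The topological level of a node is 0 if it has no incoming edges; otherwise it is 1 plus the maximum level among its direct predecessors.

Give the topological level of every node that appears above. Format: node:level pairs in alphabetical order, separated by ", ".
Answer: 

Op 1: add_edge(F, G). Edges now: 1
Op 2: add_edge(F, D). Edges now: 2
Op 3: add_edge(B, A). Edges now: 3
Op 4: add_edge(F, C). Edges now: 4
Op 5: add_edge(D, C). Edges now: 5
Op 6: add_edge(D, E). Edges now: 6
Compute levels (Kahn BFS):
  sources (in-degree 0): B, F
  process B: level=0
    B->A: in-degree(A)=0, level(A)=1, enqueue
  process F: level=0
    F->C: in-degree(C)=1, level(C)>=1
    F->D: in-degree(D)=0, level(D)=1, enqueue
    F->G: in-degree(G)=0, level(G)=1, enqueue
  process A: level=1
  process D: level=1
    D->C: in-degree(C)=0, level(C)=2, enqueue
    D->E: in-degree(E)=0, level(E)=2, enqueue
  process G: level=1
  process C: level=2
  process E: level=2
All levels: A:1, B:0, C:2, D:1, E:2, F:0, G:1

Answer: A:1, B:0, C:2, D:1, E:2, F:0, G:1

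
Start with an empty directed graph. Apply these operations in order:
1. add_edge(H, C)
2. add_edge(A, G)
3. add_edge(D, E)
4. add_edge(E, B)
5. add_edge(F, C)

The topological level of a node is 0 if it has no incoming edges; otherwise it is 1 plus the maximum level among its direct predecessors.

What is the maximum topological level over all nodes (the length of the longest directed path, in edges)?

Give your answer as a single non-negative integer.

Op 1: add_edge(H, C). Edges now: 1
Op 2: add_edge(A, G). Edges now: 2
Op 3: add_edge(D, E). Edges now: 3
Op 4: add_edge(E, B). Edges now: 4
Op 5: add_edge(F, C). Edges now: 5
Compute levels (Kahn BFS):
  sources (in-degree 0): A, D, F, H
  process A: level=0
    A->G: in-degree(G)=0, level(G)=1, enqueue
  process D: level=0
    D->E: in-degree(E)=0, level(E)=1, enqueue
  process F: level=0
    F->C: in-degree(C)=1, level(C)>=1
  process H: level=0
    H->C: in-degree(C)=0, level(C)=1, enqueue
  process G: level=1
  process E: level=1
    E->B: in-degree(B)=0, level(B)=2, enqueue
  process C: level=1
  process B: level=2
All levels: A:0, B:2, C:1, D:0, E:1, F:0, G:1, H:0
max level = 2

Answer: 2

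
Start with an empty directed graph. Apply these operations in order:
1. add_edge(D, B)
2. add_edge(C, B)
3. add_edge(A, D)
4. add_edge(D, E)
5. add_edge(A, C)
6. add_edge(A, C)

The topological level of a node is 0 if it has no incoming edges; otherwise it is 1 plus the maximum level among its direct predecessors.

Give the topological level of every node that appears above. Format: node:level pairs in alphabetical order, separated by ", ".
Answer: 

Op 1: add_edge(D, B). Edges now: 1
Op 2: add_edge(C, B). Edges now: 2
Op 3: add_edge(A, D). Edges now: 3
Op 4: add_edge(D, E). Edges now: 4
Op 5: add_edge(A, C). Edges now: 5
Op 6: add_edge(A, C) (duplicate, no change). Edges now: 5
Compute levels (Kahn BFS):
  sources (in-degree 0): A
  process A: level=0
    A->C: in-degree(C)=0, level(C)=1, enqueue
    A->D: in-degree(D)=0, level(D)=1, enqueue
  process C: level=1
    C->B: in-degree(B)=1, level(B)>=2
  process D: level=1
    D->B: in-degree(B)=0, level(B)=2, enqueue
    D->E: in-degree(E)=0, level(E)=2, enqueue
  process B: level=2
  process E: level=2
All levels: A:0, B:2, C:1, D:1, E:2

Answer: A:0, B:2, C:1, D:1, E:2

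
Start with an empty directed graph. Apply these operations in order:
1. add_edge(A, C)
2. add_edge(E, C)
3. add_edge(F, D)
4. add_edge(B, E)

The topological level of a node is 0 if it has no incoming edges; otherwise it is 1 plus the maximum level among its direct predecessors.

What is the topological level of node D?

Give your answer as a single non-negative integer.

Op 1: add_edge(A, C). Edges now: 1
Op 2: add_edge(E, C). Edges now: 2
Op 3: add_edge(F, D). Edges now: 3
Op 4: add_edge(B, E). Edges now: 4
Compute levels (Kahn BFS):
  sources (in-degree 0): A, B, F
  process A: level=0
    A->C: in-degree(C)=1, level(C)>=1
  process B: level=0
    B->E: in-degree(E)=0, level(E)=1, enqueue
  process F: level=0
    F->D: in-degree(D)=0, level(D)=1, enqueue
  process E: level=1
    E->C: in-degree(C)=0, level(C)=2, enqueue
  process D: level=1
  process C: level=2
All levels: A:0, B:0, C:2, D:1, E:1, F:0
level(D) = 1

Answer: 1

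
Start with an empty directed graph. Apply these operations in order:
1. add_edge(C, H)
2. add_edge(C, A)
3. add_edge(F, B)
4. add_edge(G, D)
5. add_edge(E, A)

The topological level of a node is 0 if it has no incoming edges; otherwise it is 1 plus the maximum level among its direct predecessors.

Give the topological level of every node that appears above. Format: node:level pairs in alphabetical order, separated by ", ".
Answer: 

Op 1: add_edge(C, H). Edges now: 1
Op 2: add_edge(C, A). Edges now: 2
Op 3: add_edge(F, B). Edges now: 3
Op 4: add_edge(G, D). Edges now: 4
Op 5: add_edge(E, A). Edges now: 5
Compute levels (Kahn BFS):
  sources (in-degree 0): C, E, F, G
  process C: level=0
    C->A: in-degree(A)=1, level(A)>=1
    C->H: in-degree(H)=0, level(H)=1, enqueue
  process E: level=0
    E->A: in-degree(A)=0, level(A)=1, enqueue
  process F: level=0
    F->B: in-degree(B)=0, level(B)=1, enqueue
  process G: level=0
    G->D: in-degree(D)=0, level(D)=1, enqueue
  process H: level=1
  process A: level=1
  process B: level=1
  process D: level=1
All levels: A:1, B:1, C:0, D:1, E:0, F:0, G:0, H:1

Answer: A:1, B:1, C:0, D:1, E:0, F:0, G:0, H:1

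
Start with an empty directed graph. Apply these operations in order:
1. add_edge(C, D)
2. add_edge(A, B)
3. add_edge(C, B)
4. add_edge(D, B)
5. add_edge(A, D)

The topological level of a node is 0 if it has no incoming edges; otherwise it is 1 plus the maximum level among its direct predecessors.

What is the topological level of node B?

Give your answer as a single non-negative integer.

Answer: 2

Derivation:
Op 1: add_edge(C, D). Edges now: 1
Op 2: add_edge(A, B). Edges now: 2
Op 3: add_edge(C, B). Edges now: 3
Op 4: add_edge(D, B). Edges now: 4
Op 5: add_edge(A, D). Edges now: 5
Compute levels (Kahn BFS):
  sources (in-degree 0): A, C
  process A: level=0
    A->B: in-degree(B)=2, level(B)>=1
    A->D: in-degree(D)=1, level(D)>=1
  process C: level=0
    C->B: in-degree(B)=1, level(B)>=1
    C->D: in-degree(D)=0, level(D)=1, enqueue
  process D: level=1
    D->B: in-degree(B)=0, level(B)=2, enqueue
  process B: level=2
All levels: A:0, B:2, C:0, D:1
level(B) = 2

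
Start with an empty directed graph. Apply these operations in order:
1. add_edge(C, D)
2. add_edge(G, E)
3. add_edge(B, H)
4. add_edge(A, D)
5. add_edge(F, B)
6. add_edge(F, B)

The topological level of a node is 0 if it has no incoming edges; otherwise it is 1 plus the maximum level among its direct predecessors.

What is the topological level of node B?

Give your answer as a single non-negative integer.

Op 1: add_edge(C, D). Edges now: 1
Op 2: add_edge(G, E). Edges now: 2
Op 3: add_edge(B, H). Edges now: 3
Op 4: add_edge(A, D). Edges now: 4
Op 5: add_edge(F, B). Edges now: 5
Op 6: add_edge(F, B) (duplicate, no change). Edges now: 5
Compute levels (Kahn BFS):
  sources (in-degree 0): A, C, F, G
  process A: level=0
    A->D: in-degree(D)=1, level(D)>=1
  process C: level=0
    C->D: in-degree(D)=0, level(D)=1, enqueue
  process F: level=0
    F->B: in-degree(B)=0, level(B)=1, enqueue
  process G: level=0
    G->E: in-degree(E)=0, level(E)=1, enqueue
  process D: level=1
  process B: level=1
    B->H: in-degree(H)=0, level(H)=2, enqueue
  process E: level=1
  process H: level=2
All levels: A:0, B:1, C:0, D:1, E:1, F:0, G:0, H:2
level(B) = 1

Answer: 1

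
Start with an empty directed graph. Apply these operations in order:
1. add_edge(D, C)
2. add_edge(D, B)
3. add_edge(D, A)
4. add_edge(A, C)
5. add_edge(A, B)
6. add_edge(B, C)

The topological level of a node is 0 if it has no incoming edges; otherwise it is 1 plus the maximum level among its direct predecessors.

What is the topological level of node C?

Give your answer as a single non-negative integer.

Answer: 3

Derivation:
Op 1: add_edge(D, C). Edges now: 1
Op 2: add_edge(D, B). Edges now: 2
Op 3: add_edge(D, A). Edges now: 3
Op 4: add_edge(A, C). Edges now: 4
Op 5: add_edge(A, B). Edges now: 5
Op 6: add_edge(B, C). Edges now: 6
Compute levels (Kahn BFS):
  sources (in-degree 0): D
  process D: level=0
    D->A: in-degree(A)=0, level(A)=1, enqueue
    D->B: in-degree(B)=1, level(B)>=1
    D->C: in-degree(C)=2, level(C)>=1
  process A: level=1
    A->B: in-degree(B)=0, level(B)=2, enqueue
    A->C: in-degree(C)=1, level(C)>=2
  process B: level=2
    B->C: in-degree(C)=0, level(C)=3, enqueue
  process C: level=3
All levels: A:1, B:2, C:3, D:0
level(C) = 3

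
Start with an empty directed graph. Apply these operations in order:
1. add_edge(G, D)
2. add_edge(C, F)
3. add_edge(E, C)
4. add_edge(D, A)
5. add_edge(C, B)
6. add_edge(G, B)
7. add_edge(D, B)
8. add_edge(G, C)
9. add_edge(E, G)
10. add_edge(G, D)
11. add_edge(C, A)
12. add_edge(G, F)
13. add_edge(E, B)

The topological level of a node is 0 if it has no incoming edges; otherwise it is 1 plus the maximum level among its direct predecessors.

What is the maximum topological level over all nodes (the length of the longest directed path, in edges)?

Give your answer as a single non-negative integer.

Answer: 3

Derivation:
Op 1: add_edge(G, D). Edges now: 1
Op 2: add_edge(C, F). Edges now: 2
Op 3: add_edge(E, C). Edges now: 3
Op 4: add_edge(D, A). Edges now: 4
Op 5: add_edge(C, B). Edges now: 5
Op 6: add_edge(G, B). Edges now: 6
Op 7: add_edge(D, B). Edges now: 7
Op 8: add_edge(G, C). Edges now: 8
Op 9: add_edge(E, G). Edges now: 9
Op 10: add_edge(G, D) (duplicate, no change). Edges now: 9
Op 11: add_edge(C, A). Edges now: 10
Op 12: add_edge(G, F). Edges now: 11
Op 13: add_edge(E, B). Edges now: 12
Compute levels (Kahn BFS):
  sources (in-degree 0): E
  process E: level=0
    E->B: in-degree(B)=3, level(B)>=1
    E->C: in-degree(C)=1, level(C)>=1
    E->G: in-degree(G)=0, level(G)=1, enqueue
  process G: level=1
    G->B: in-degree(B)=2, level(B)>=2
    G->C: in-degree(C)=0, level(C)=2, enqueue
    G->D: in-degree(D)=0, level(D)=2, enqueue
    G->F: in-degree(F)=1, level(F)>=2
  process C: level=2
    C->A: in-degree(A)=1, level(A)>=3
    C->B: in-degree(B)=1, level(B)>=3
    C->F: in-degree(F)=0, level(F)=3, enqueue
  process D: level=2
    D->A: in-degree(A)=0, level(A)=3, enqueue
    D->B: in-degree(B)=0, level(B)=3, enqueue
  process F: level=3
  process A: level=3
  process B: level=3
All levels: A:3, B:3, C:2, D:2, E:0, F:3, G:1
max level = 3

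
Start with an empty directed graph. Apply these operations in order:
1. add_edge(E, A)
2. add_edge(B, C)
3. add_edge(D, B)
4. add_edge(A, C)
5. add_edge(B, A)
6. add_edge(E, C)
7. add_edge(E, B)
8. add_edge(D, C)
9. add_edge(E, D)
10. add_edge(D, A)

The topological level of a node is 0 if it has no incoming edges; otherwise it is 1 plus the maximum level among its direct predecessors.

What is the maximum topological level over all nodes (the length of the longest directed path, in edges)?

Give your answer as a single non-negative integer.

Op 1: add_edge(E, A). Edges now: 1
Op 2: add_edge(B, C). Edges now: 2
Op 3: add_edge(D, B). Edges now: 3
Op 4: add_edge(A, C). Edges now: 4
Op 5: add_edge(B, A). Edges now: 5
Op 6: add_edge(E, C). Edges now: 6
Op 7: add_edge(E, B). Edges now: 7
Op 8: add_edge(D, C). Edges now: 8
Op 9: add_edge(E, D). Edges now: 9
Op 10: add_edge(D, A). Edges now: 10
Compute levels (Kahn BFS):
  sources (in-degree 0): E
  process E: level=0
    E->A: in-degree(A)=2, level(A)>=1
    E->B: in-degree(B)=1, level(B)>=1
    E->C: in-degree(C)=3, level(C)>=1
    E->D: in-degree(D)=0, level(D)=1, enqueue
  process D: level=1
    D->A: in-degree(A)=1, level(A)>=2
    D->B: in-degree(B)=0, level(B)=2, enqueue
    D->C: in-degree(C)=2, level(C)>=2
  process B: level=2
    B->A: in-degree(A)=0, level(A)=3, enqueue
    B->C: in-degree(C)=1, level(C)>=3
  process A: level=3
    A->C: in-degree(C)=0, level(C)=4, enqueue
  process C: level=4
All levels: A:3, B:2, C:4, D:1, E:0
max level = 4

Answer: 4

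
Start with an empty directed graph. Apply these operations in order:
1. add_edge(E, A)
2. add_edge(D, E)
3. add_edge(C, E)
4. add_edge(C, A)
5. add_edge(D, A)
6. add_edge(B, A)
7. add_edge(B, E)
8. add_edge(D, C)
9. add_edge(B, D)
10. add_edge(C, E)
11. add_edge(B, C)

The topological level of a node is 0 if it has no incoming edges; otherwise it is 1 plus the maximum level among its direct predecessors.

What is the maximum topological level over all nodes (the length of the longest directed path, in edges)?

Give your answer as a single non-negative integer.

Op 1: add_edge(E, A). Edges now: 1
Op 2: add_edge(D, E). Edges now: 2
Op 3: add_edge(C, E). Edges now: 3
Op 4: add_edge(C, A). Edges now: 4
Op 5: add_edge(D, A). Edges now: 5
Op 6: add_edge(B, A). Edges now: 6
Op 7: add_edge(B, E). Edges now: 7
Op 8: add_edge(D, C). Edges now: 8
Op 9: add_edge(B, D). Edges now: 9
Op 10: add_edge(C, E) (duplicate, no change). Edges now: 9
Op 11: add_edge(B, C). Edges now: 10
Compute levels (Kahn BFS):
  sources (in-degree 0): B
  process B: level=0
    B->A: in-degree(A)=3, level(A)>=1
    B->C: in-degree(C)=1, level(C)>=1
    B->D: in-degree(D)=0, level(D)=1, enqueue
    B->E: in-degree(E)=2, level(E)>=1
  process D: level=1
    D->A: in-degree(A)=2, level(A)>=2
    D->C: in-degree(C)=0, level(C)=2, enqueue
    D->E: in-degree(E)=1, level(E)>=2
  process C: level=2
    C->A: in-degree(A)=1, level(A)>=3
    C->E: in-degree(E)=0, level(E)=3, enqueue
  process E: level=3
    E->A: in-degree(A)=0, level(A)=4, enqueue
  process A: level=4
All levels: A:4, B:0, C:2, D:1, E:3
max level = 4

Answer: 4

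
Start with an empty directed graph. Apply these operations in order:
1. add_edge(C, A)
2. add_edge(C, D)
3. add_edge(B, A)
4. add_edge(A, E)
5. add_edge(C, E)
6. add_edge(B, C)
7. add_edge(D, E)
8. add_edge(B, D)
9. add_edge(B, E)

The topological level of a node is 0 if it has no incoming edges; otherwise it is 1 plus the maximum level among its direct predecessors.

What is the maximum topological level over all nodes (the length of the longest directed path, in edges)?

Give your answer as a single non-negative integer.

Op 1: add_edge(C, A). Edges now: 1
Op 2: add_edge(C, D). Edges now: 2
Op 3: add_edge(B, A). Edges now: 3
Op 4: add_edge(A, E). Edges now: 4
Op 5: add_edge(C, E). Edges now: 5
Op 6: add_edge(B, C). Edges now: 6
Op 7: add_edge(D, E). Edges now: 7
Op 8: add_edge(B, D). Edges now: 8
Op 9: add_edge(B, E). Edges now: 9
Compute levels (Kahn BFS):
  sources (in-degree 0): B
  process B: level=0
    B->A: in-degree(A)=1, level(A)>=1
    B->C: in-degree(C)=0, level(C)=1, enqueue
    B->D: in-degree(D)=1, level(D)>=1
    B->E: in-degree(E)=3, level(E)>=1
  process C: level=1
    C->A: in-degree(A)=0, level(A)=2, enqueue
    C->D: in-degree(D)=0, level(D)=2, enqueue
    C->E: in-degree(E)=2, level(E)>=2
  process A: level=2
    A->E: in-degree(E)=1, level(E)>=3
  process D: level=2
    D->E: in-degree(E)=0, level(E)=3, enqueue
  process E: level=3
All levels: A:2, B:0, C:1, D:2, E:3
max level = 3

Answer: 3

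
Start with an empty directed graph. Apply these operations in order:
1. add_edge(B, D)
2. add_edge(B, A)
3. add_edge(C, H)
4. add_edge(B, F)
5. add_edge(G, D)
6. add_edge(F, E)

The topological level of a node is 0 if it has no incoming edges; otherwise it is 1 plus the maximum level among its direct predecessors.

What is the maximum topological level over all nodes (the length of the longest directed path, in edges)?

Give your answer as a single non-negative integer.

Op 1: add_edge(B, D). Edges now: 1
Op 2: add_edge(B, A). Edges now: 2
Op 3: add_edge(C, H). Edges now: 3
Op 4: add_edge(B, F). Edges now: 4
Op 5: add_edge(G, D). Edges now: 5
Op 6: add_edge(F, E). Edges now: 6
Compute levels (Kahn BFS):
  sources (in-degree 0): B, C, G
  process B: level=0
    B->A: in-degree(A)=0, level(A)=1, enqueue
    B->D: in-degree(D)=1, level(D)>=1
    B->F: in-degree(F)=0, level(F)=1, enqueue
  process C: level=0
    C->H: in-degree(H)=0, level(H)=1, enqueue
  process G: level=0
    G->D: in-degree(D)=0, level(D)=1, enqueue
  process A: level=1
  process F: level=1
    F->E: in-degree(E)=0, level(E)=2, enqueue
  process H: level=1
  process D: level=1
  process E: level=2
All levels: A:1, B:0, C:0, D:1, E:2, F:1, G:0, H:1
max level = 2

Answer: 2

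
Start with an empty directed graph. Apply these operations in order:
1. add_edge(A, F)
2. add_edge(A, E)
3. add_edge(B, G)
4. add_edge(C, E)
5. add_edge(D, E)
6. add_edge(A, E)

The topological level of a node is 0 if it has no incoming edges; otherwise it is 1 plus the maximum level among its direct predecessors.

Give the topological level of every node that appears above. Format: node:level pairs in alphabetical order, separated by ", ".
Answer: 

Answer: A:0, B:0, C:0, D:0, E:1, F:1, G:1

Derivation:
Op 1: add_edge(A, F). Edges now: 1
Op 2: add_edge(A, E). Edges now: 2
Op 3: add_edge(B, G). Edges now: 3
Op 4: add_edge(C, E). Edges now: 4
Op 5: add_edge(D, E). Edges now: 5
Op 6: add_edge(A, E) (duplicate, no change). Edges now: 5
Compute levels (Kahn BFS):
  sources (in-degree 0): A, B, C, D
  process A: level=0
    A->E: in-degree(E)=2, level(E)>=1
    A->F: in-degree(F)=0, level(F)=1, enqueue
  process B: level=0
    B->G: in-degree(G)=0, level(G)=1, enqueue
  process C: level=0
    C->E: in-degree(E)=1, level(E)>=1
  process D: level=0
    D->E: in-degree(E)=0, level(E)=1, enqueue
  process F: level=1
  process G: level=1
  process E: level=1
All levels: A:0, B:0, C:0, D:0, E:1, F:1, G:1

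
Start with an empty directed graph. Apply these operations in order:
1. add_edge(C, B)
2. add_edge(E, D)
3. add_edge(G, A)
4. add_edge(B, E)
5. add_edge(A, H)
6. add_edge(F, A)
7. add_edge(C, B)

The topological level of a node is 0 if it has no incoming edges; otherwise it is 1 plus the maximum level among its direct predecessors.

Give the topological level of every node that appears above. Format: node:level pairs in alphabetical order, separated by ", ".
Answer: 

Op 1: add_edge(C, B). Edges now: 1
Op 2: add_edge(E, D). Edges now: 2
Op 3: add_edge(G, A). Edges now: 3
Op 4: add_edge(B, E). Edges now: 4
Op 5: add_edge(A, H). Edges now: 5
Op 6: add_edge(F, A). Edges now: 6
Op 7: add_edge(C, B) (duplicate, no change). Edges now: 6
Compute levels (Kahn BFS):
  sources (in-degree 0): C, F, G
  process C: level=0
    C->B: in-degree(B)=0, level(B)=1, enqueue
  process F: level=0
    F->A: in-degree(A)=1, level(A)>=1
  process G: level=0
    G->A: in-degree(A)=0, level(A)=1, enqueue
  process B: level=1
    B->E: in-degree(E)=0, level(E)=2, enqueue
  process A: level=1
    A->H: in-degree(H)=0, level(H)=2, enqueue
  process E: level=2
    E->D: in-degree(D)=0, level(D)=3, enqueue
  process H: level=2
  process D: level=3
All levels: A:1, B:1, C:0, D:3, E:2, F:0, G:0, H:2

Answer: A:1, B:1, C:0, D:3, E:2, F:0, G:0, H:2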